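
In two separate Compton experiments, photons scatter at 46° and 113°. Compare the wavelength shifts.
113° produces the larger shift by a factor of 4.555

Calculate both shifts using Δλ = λ_C(1 - cos θ):

For θ₁ = 46°:
Δλ₁ = 2.4263 × (1 - cos(46°))
Δλ₁ = 2.4263 × 0.3053
Δλ₁ = 0.7409 pm

For θ₂ = 113°:
Δλ₂ = 2.4263 × (1 - cos(113°))
Δλ₂ = 2.4263 × 1.3907
Δλ₂ = 3.3743 pm

The 113° angle produces the larger shift.
Ratio: 3.3743/0.7409 = 4.555

(Intermediate values are shown rounded; full precision is carried through to the final answer.)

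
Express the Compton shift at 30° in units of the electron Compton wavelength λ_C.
0.1340 λ_C

The Compton shift formula is:
Δλ = λ_C(1 - cos θ)

Dividing both sides by λ_C:
Δλ/λ_C = 1 - cos θ

For θ = 30°:
Δλ/λ_C = 1 - cos(30°)
Δλ/λ_C = 1 - 0.8660
Δλ/λ_C = 0.1340

This means the shift is 0.1340 × λ_C = 0.3251 pm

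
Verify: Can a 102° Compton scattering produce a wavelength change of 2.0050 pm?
No, inconsistent

Calculate the expected shift for θ = 102°:

Δλ_expected = λ_C(1 - cos(102°))
Δλ_expected = 2.4263 × (1 - cos(102°))
Δλ_expected = 2.4263 × 1.2079
Δλ_expected = 2.9308 pm

Given shift: 2.0050 pm
Expected shift: 2.9308 pm
Difference: 0.9258 pm

The values do not match. The given shift corresponds to θ ≈ 80.0°, not 102°.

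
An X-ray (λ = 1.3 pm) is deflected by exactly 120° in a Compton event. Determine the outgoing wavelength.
4.9395 pm

Using the Compton formula: λ' = λ + λ_C(1 − cos θ)

For θ = 120°, cos θ = -1/2 (exact) = -0.5000, so:
1 − cos 120° = 1 − (-1/2) = 1.5000

Δλ = λ_C × 1.5000 = 2.4263 × 1.5000 = 3.6395 pm

λ' = 1.3 + 3.6395 = 4.9395 pm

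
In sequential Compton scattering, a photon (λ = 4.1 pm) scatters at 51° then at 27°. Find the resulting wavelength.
5.2638 pm

Apply Compton shift twice:

First scattering at θ₁ = 51°:
Δλ₁ = λ_C(1 - cos(51°))
Δλ₁ = 2.4263 × 0.3707
Δλ₁ = 0.8994 pm

After first scattering:
λ₁ = 4.1 + 0.8994 = 4.9994 pm

Second scattering at θ₂ = 27°:
Δλ₂ = λ_C(1 - cos(27°))
Δλ₂ = 2.4263 × 0.1090
Δλ₂ = 0.2645 pm

Final wavelength:
λ₂ = 4.9994 + 0.2645 = 5.2638 pm

Total shift: Δλ_total = 0.8994 + 0.2645 = 1.1638 pm

(Intermediate values are shown rounded; full precision is carried through to the final answer.)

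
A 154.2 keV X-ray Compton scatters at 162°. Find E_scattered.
97.0572 keV

First convert energy to wavelength:
λ = hc/E, with hc ≈ 1239.842 keV·pm (i.e. 1239.842 eV·nm)

For E = 154.2 keV = 154200 eV:
λ = 1239.842 keV·pm / 154.2 keV
λ = 8.0405 pm

Calculate the Compton shift:
Δλ = λ_C(1 - cos(162°)) = 2.4263 × 1.9511
Δλ = 4.7339 pm

Final wavelength:
λ' = 8.0405 + 4.7339 = 12.7743 pm

Final energy:
E' = hc/λ' = 1239.842 / 12.7743 = 97.0572 keV

(Intermediate values are shown rounded; full precision is carried through to the final answer.)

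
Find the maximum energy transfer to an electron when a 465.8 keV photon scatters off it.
300.8038 keV

Maximum energy transfer occurs at θ = 180° (backscattering).

Initial photon: E₀ = 465.8 keV → λ₀ = 2.6617 pm

Maximum Compton shift (at 180°):
Δλ_max = 2λ_C = 2 × 2.4263 = 4.8526 pm

Final wavelength:
λ' = 2.6617 + 4.8526 = 7.5144 pm

Minimum photon energy (maximum energy to electron):
E'_min = hc/λ' = 164.9962 keV

Maximum electron kinetic energy:
K_max = E₀ - E'_min = 465.8000 - 164.9962 = 300.8038 keV

(Intermediate values are shown rounded; full precision is carried through to the final answer.)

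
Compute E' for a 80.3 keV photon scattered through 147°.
62.2995 keV

First convert energy to wavelength:
λ = hc/E, with hc ≈ 1239.842 keV·pm (i.e. 1239.842 eV·nm)

For E = 80.3 keV = 80300 eV:
λ = 1239.842 keV·pm / 80.3 keV
λ = 15.4401 pm

Calculate the Compton shift:
Δλ = λ_C(1 - cos(147°)) = 2.4263 × 1.8387
Δλ = 4.4612 pm

Final wavelength:
λ' = 15.4401 + 4.4612 = 19.9013 pm

Final energy:
E' = hc/λ' = 1239.842 / 19.9013 = 62.2995 keV

(Intermediate values are shown rounded; full precision is carried through to the final answer.)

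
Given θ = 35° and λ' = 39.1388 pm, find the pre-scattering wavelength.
38.7000 pm

From λ' = λ + Δλ, we have λ = λ' - Δλ

First calculate the Compton shift:
Δλ = λ_C(1 - cos θ)
Δλ = 2.4263 × (1 - cos(35°))
Δλ = 2.4263 × 0.1808
Δλ = 0.4388 pm

Initial wavelength:
λ = λ' - Δλ
λ = 39.1388 - 0.4388
λ = 38.7000 pm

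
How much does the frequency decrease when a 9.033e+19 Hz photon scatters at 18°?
3.120e+18 Hz (decrease)

Convert frequency to wavelength (c = 299792458 m/s):
λ₀ = c/f₀ = 299792458/9.033e+19 = 3.3188582e-12 m = 3.3189 pm

Calculate Compton shift:
Δλ = λ_C(1 - cos(18°)) = 0.1188 pm

Final wavelength:
λ' = λ₀ + Δλ = 3.3189 + 0.1188 = 3.4376 pm

Final frequency:
f' = c/λ' = 299792458/3.4376102e-12 = 8.7209555e+19 Hz

Frequency shift (decrease):
Δf = f₀ - f' = 9.033e+19 - 8.7209555e+19 = 3.120e+18 Hz

(Intermediate values are shown rounded; full precision is carried through to the final answer.)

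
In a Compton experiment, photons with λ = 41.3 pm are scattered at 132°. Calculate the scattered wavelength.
45.3498 pm

Using the Compton scattering formula:
λ' = λ + Δλ = λ + λ_C(1 - cos θ)

Given:
- Initial wavelength λ = 41.3 pm
- Scattering angle θ = 132°
- Compton wavelength λ_C ≈ 2.4263 pm

Calculate the shift:
Δλ = 2.4263 × (1 - cos(132°))
Δλ = 2.4263 × 1.6691
Δλ = 4.0498 pm

Final wavelength:
λ' = 41.3 + 4.0498 = 45.3498 pm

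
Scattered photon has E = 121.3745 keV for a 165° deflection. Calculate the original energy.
227.7001 keV

Convert final energy to wavelength (hc ≈ 1239.842 keV·pm):
λ' = hc/E' = 1239.842 / 121.3745 = 10.2150 pm

Calculate the Compton shift:
Δλ = λ_C(1 - cos(165°))
Δλ = 2.4263 × (1 - cos(165°))
Δλ = 4.7699 pm

Initial wavelength:
λ = λ' - Δλ = 10.2150 - 4.7699 = 5.4451 pm

Initial energy:
E = hc/λ = 1239.842 / 5.4451 = 227.7001 keV

(Intermediate values are shown rounded; full precision is carried through to the final answer.)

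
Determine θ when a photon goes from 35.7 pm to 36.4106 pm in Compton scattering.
45.00°

First find the wavelength shift:
Δλ = λ' - λ = 36.4106 - 35.7 = 0.7106 pm

Using Δλ = λ_C(1 - cos θ), with λ_C = h/(m_e·c) ≈ 2.42631024 pm:
cos θ = 1 - Δλ/λ_C
cos θ = 1 - 0.7106/2.42631024
cos θ = 0.707127

θ = arccos(0.707127)
θ = 45.00°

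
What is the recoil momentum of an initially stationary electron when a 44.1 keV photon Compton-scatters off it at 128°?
3.9794e-23 kg·m/s

The electron is initially at rest, so by conservation of momentum:
p⃗_e = p⃗₀ − p⃗'  (incident photon momentum minus scattered photon momentum)

Photon momentum magnitudes (p = h/λ = E/c):
λ₀ = hc/E₀ = 28.1143 pm → p₀ = h/λ₀ = 2.3568e-23 kg·m/s
Δλ = λ_C(1 − cos 128°) = 3.9201 pm
λ' = 32.0344 pm → p' = h/λ' = 2.0684e-23 kg·m/s

The scattered photon makes angle θ = 128° with the incident direction, so by the law of cosines:
|p⃗_e|² = p₀² + p'² − 2p₀p'cos θ
|p⃗_e|² = (2.3568e-23)² + (2.0684e-23)² − 2·2.3568e-23·2.0684e-23·cos(128°)
|p⃗_e| = 3.9794e-23 kg·m/s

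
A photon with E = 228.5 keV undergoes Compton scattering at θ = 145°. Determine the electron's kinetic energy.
102.4976 keV

By energy conservation: K_e = E_initial - E_final

First find the scattered photon energy:
Initial wavelength: λ = hc/E = 5.4260 pm
Compton shift: Δλ = λ_C(1 - cos(145°)) = 4.4138 pm
Final wavelength: λ' = 5.4260 + 4.4138 = 9.8398 pm
Final photon energy: E' = hc/λ' = 126.0024 keV

Electron kinetic energy:
K_e = E - E' = 228.5000 - 126.0024 = 102.4976 keV

(Intermediate values are shown rounded; full precision is carried through to the final answer.)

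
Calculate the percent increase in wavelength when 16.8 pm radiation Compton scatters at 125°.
22.7261%

Calculate the Compton shift:
Δλ = λ_C(1 - cos(125°))
Δλ = 2.4263 × (1 - cos(125°))
Δλ = 2.4263 × 1.5736
Δλ = 3.8180 pm

Percentage change:
(Δλ/λ₀) × 100 = (3.8180/16.8) × 100
= 22.7261%

(Intermediate values are shown rounded; full precision is carried through to the final answer.)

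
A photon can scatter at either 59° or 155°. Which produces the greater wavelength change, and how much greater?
155° produces the larger shift by a factor of 3.931

Calculate both shifts using Δλ = λ_C(1 - cos θ):

For θ₁ = 59°:
Δλ₁ = 2.4263 × (1 - cos(59°))
Δλ₁ = 2.4263 × 0.4850
Δλ₁ = 1.1767 pm

For θ₂ = 155°:
Δλ₂ = 2.4263 × (1 - cos(155°))
Δλ₂ = 2.4263 × 1.9063
Δλ₂ = 4.6253 pm

The 155° angle produces the larger shift.
Ratio: 4.6253/1.1767 = 3.931

(Intermediate values are shown rounded; full precision is carried through to the final answer.)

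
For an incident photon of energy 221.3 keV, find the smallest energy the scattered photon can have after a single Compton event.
118.5866 keV (at θ = 180°)

The scattered photon has minimum energy when its wavelength is maximum, i.e., when the Compton shift Δλ = λ_C(1 − cos θ) is maximum. This occurs at θ = 180° (backscattering), giving Δλ_max = 2λ_C = 4.8526 pm.

Initial wavelength: λ₀ = hc/E₀ = 5.6025 pm
Maximum final wavelength: λ'_max = λ₀ + 2λ_C = 5.6025 + 4.8526 = 10.4552 pm
Minimum final energy: E'_min = hc/λ'_max = 118.5866 keV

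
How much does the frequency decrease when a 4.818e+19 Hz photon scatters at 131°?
1.890e+19 Hz (decrease)

Convert frequency to wavelength (c = 299792458 m/s):
λ₀ = c/f₀ = 299792458/4.818e+19 = 6.2223424e-12 m = 6.2223 pm

Calculate Compton shift:
Δλ = λ_C(1 - cos(131°)) = 4.0181 pm

Final wavelength:
λ' = λ₀ + Δλ = 6.2223 + 4.0181 = 10.2405 pm

Final frequency:
f' = c/λ' = 299792458/1.0240455e-11 = 2.9275305e+19 Hz

Frequency shift (decrease):
Δf = f₀ - f' = 4.818e+19 - 2.9275305e+19 = 1.890e+19 Hz

(Intermediate values are shown rounded; full precision is carried through to the final answer.)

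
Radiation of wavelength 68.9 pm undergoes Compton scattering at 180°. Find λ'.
73.7526 pm

Using the Compton formula: λ' = λ + λ_C(1 − cos θ)

For θ = 180°, cos θ = -1 (exact) = -1.0000, so:
1 − cos 180° = 1 − (-1) = 2.0000

Δλ = λ_C × 2.0000 = 2.4263 × 2.0000 = 4.8526 pm

λ' = 68.9 + 4.8526 = 73.7526 pm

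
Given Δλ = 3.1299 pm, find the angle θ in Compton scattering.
106.86°

From the Compton formula Δλ = λ_C(1 - cos θ), we can solve for θ:

cos θ = 1 - Δλ/λ_C

Given:
- Δλ = 3.1299 pm
- λ_C = h/(m_e·c) ≈ 2.42631024 pm

cos θ = 1 - 3.1299/2.42631024
cos θ = 1 - 1.289983
cos θ = -0.289983

θ = arccos(-0.289983)
θ = 106.86°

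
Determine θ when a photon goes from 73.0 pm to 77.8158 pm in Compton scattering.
170.01°

First find the wavelength shift:
Δλ = λ' - λ = 77.8158 - 73.0 = 4.8158 pm

Using Δλ = λ_C(1 - cos θ), with λ_C = h/(m_e·c) ≈ 2.42631024 pm:
cos θ = 1 - Δλ/λ_C
cos θ = 1 - 4.8158/2.42631024
cos θ = -0.984825

θ = arccos(-0.984825)
θ = 170.01°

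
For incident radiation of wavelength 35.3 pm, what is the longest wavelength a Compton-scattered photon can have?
40.1526 pm (at θ = 180°)

The Compton shift is Δλ = λ_C(1 − cos θ).

Since cos θ ranges from −1 to 1, the factor (1 − cos θ) ranges from 0 to 2; the maximum shift occurs at θ = 180° (backscattering):
Δλ_max = 2λ_C = 2 × 2.4263 pm = 4.8526 pm

Maximum scattered wavelength:
λ'_max = λ₀ + Δλ_max = 35.3 + 4.8526 = 40.1526 pm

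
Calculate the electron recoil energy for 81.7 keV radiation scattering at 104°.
13.5350 keV

By energy conservation: K_e = E_initial - E_final

First find the scattered photon energy:
Initial wavelength: λ = hc/E = 15.1755 pm
Compton shift: Δλ = λ_C(1 - cos(104°)) = 3.0133 pm
Final wavelength: λ' = 15.1755 + 3.0133 = 18.1888 pm
Final photon energy: E' = hc/λ' = 68.1650 keV

Electron kinetic energy:
K_e = E - E' = 81.7000 - 68.1650 = 13.5350 keV

(Intermediate values are shown rounded; full precision is carried through to the final answer.)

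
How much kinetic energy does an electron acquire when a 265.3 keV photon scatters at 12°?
2.9761 keV

By energy conservation: K_e = E_initial - E_final

First find the scattered photon energy:
Initial wavelength: λ = hc/E = 4.6734 pm
Compton shift: Δλ = λ_C(1 - cos(12°)) = 0.0530 pm
Final wavelength: λ' = 4.6734 + 0.0530 = 4.7264 pm
Final photon energy: E' = hc/λ' = 262.3239 keV

Electron kinetic energy:
K_e = E - E' = 265.3000 - 262.3239 = 2.9761 keV

(Intermediate values are shown rounded; full precision is carried through to the final answer.)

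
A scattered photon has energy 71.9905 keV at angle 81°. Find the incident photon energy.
81.7000 keV

Convert final energy to wavelength (hc ≈ 1239.842 keV·pm):
λ' = hc/E' = 1239.842 / 71.9905 = 17.2223 pm

Calculate the Compton shift:
Δλ = λ_C(1 - cos(81°))
Δλ = 2.4263 × (1 - cos(81°))
Δλ = 2.0468 pm

Initial wavelength:
λ = λ' - Δλ = 17.2223 - 2.0468 = 15.1755 pm

Initial energy:
E = hc/λ = 1239.842 / 15.1755 = 81.7000 keV

(Intermediate values are shown rounded; full precision is carried through to the final answer.)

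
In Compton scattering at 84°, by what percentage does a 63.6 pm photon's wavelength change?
3.4162%

Calculate the Compton shift:
Δλ = λ_C(1 - cos(84°))
Δλ = 2.4263 × (1 - cos(84°))
Δλ = 2.4263 × 0.8955
Δλ = 2.1727 pm

Percentage change:
(Δλ/λ₀) × 100 = (2.1727/63.6) × 100
= 3.4162%

(Intermediate values are shown rounded; full precision is carried through to the final answer.)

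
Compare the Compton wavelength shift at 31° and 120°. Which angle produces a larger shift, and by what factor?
120° produces the larger shift by a factor of 10.502

Calculate both shifts using Δλ = λ_C(1 - cos θ):

For θ₁ = 31°:
Δλ₁ = 2.4263 × (1 - cos(31°))
Δλ₁ = 2.4263 × 0.1428
Δλ₁ = 0.3466 pm

For θ₂ = 120°:
Δλ₂ = 2.4263 × (1 - cos(120°))
Δλ₂ = 2.4263 × 1.5000
Δλ₂ = 3.6395 pm

The 120° angle produces the larger shift.
Ratio: 3.6395/0.3466 = 10.502

(Intermediate values are shown rounded; full precision is carried through to the final answer.)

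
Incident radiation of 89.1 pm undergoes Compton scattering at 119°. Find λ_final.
92.7026 pm

Using the Compton scattering formula:
λ' = λ + Δλ = λ + λ_C(1 - cos θ)

Given:
- Initial wavelength λ = 89.1 pm
- Scattering angle θ = 119°
- Compton wavelength λ_C ≈ 2.4263 pm

Calculate the shift:
Δλ = 2.4263 × (1 - cos(119°))
Δλ = 2.4263 × 1.4848
Δλ = 3.6026 pm

Final wavelength:
λ' = 89.1 + 3.6026 = 92.7026 pm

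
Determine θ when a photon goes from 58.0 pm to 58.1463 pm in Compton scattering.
20.00°

First find the wavelength shift:
Δλ = λ' - λ = 58.1463 - 58.0 = 0.1463 pm

Using Δλ = λ_C(1 - cos θ), with λ_C = h/(m_e·c) ≈ 2.42631024 pm:
cos θ = 1 - Δλ/λ_C
cos θ = 1 - 0.1463/2.42631024
cos θ = 0.939703

θ = arccos(0.939703)
θ = 20.00°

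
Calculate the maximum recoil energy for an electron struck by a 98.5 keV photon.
27.4075 keV

Maximum energy transfer occurs at θ = 180° (backscattering).

Initial photon: E₀ = 98.5 keV → λ₀ = 12.5872 pm

Maximum Compton shift (at 180°):
Δλ_max = 2λ_C = 2 × 2.4263 = 4.8526 pm

Final wavelength:
λ' = 12.5872 + 4.8526 = 17.4398 pm

Minimum photon energy (maximum energy to electron):
E'_min = hc/λ' = 71.0925 keV

Maximum electron kinetic energy:
K_max = E₀ - E'_min = 98.5000 - 71.0925 = 27.4075 keV

(Intermediate values are shown rounded; full precision is carried through to the final answer.)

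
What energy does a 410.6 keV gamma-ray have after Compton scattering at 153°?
162.9708 keV

First convert energy to wavelength:
λ = hc/E, with hc ≈ 1239.842 keV·pm (i.e. 1239.842 eV·nm)

For E = 410.6 keV = 410600 eV:
λ = 1239.842 keV·pm / 410.6 keV
λ = 3.0196 pm

Calculate the Compton shift:
Δλ = λ_C(1 - cos(153°)) = 2.4263 × 1.8910
Δλ = 4.5882 pm

Final wavelength:
λ' = 3.0196 + 4.5882 = 7.6078 pm

Final energy:
E' = hc/λ' = 1239.842 / 7.6078 = 162.9708 keV

(Intermediate values are shown rounded; full precision is carried through to the final answer.)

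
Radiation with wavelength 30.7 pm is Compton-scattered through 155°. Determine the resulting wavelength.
35.3253 pm

Using the Compton scattering formula:
λ' = λ + Δλ = λ + λ_C(1 - cos θ)

Given:
- Initial wavelength λ = 30.7 pm
- Scattering angle θ = 155°
- Compton wavelength λ_C ≈ 2.4263 pm

Calculate the shift:
Δλ = 2.4263 × (1 - cos(155°))
Δλ = 2.4263 × 1.9063
Δλ = 4.6253 pm

Final wavelength:
λ' = 30.7 + 4.6253 = 35.3253 pm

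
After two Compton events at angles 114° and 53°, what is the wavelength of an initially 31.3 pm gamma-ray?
35.6793 pm

Apply Compton shift twice:

First scattering at θ₁ = 114°:
Δλ₁ = λ_C(1 - cos(114°))
Δλ₁ = 2.4263 × 1.4067
Δλ₁ = 3.4132 pm

After first scattering:
λ₁ = 31.3 + 3.4132 = 34.7132 pm

Second scattering at θ₂ = 53°:
Δλ₂ = λ_C(1 - cos(53°))
Δλ₂ = 2.4263 × 0.3982
Δλ₂ = 0.9661 pm

Final wavelength:
λ₂ = 34.7132 + 0.9661 = 35.6793 pm

Total shift: Δλ_total = 3.4132 + 0.9661 = 4.3793 pm

(Intermediate values are shown rounded; full precision is carried through to the final answer.)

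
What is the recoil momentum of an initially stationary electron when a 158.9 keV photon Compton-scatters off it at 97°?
1.1171e-22 kg·m/s

The electron is initially at rest, so by conservation of momentum:
p⃗_e = p⃗₀ − p⃗'  (incident photon momentum minus scattered photon momentum)

Photon momentum magnitudes (p = h/λ = E/c):
λ₀ = hc/E₀ = 7.8027 pm → p₀ = h/λ₀ = 8.4921e-23 kg·m/s
Δλ = λ_C(1 − cos 97°) = 2.7220 pm
λ' = 10.5247 pm → p' = h/λ' = 6.2958e-23 kg·m/s

The scattered photon makes angle θ = 97° with the incident direction, so by the law of cosines:
|p⃗_e|² = p₀² + p'² − 2p₀p'cos θ
|p⃗_e|² = (8.4921e-23)² + (6.2958e-23)² − 2·8.4921e-23·6.2958e-23·cos(97°)
|p⃗_e| = 1.1171e-22 kg·m/s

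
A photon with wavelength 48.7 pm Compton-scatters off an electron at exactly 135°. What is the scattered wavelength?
52.8420 pm

Using the Compton formula: λ' = λ + λ_C(1 − cos θ)

For θ = 135°, cos θ = -√2/2 (exact) ≈ -0.7071, so:
1 − cos 135° = 1 − (-√2/2) ≈ 1.7071

Δλ = λ_C × 1.7071 = 2.4263 × 1.7071 = 4.1420 pm

λ' = 48.7 + 4.1420 = 52.8420 pm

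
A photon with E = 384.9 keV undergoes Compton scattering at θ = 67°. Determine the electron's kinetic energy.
121.0747 keV

By energy conservation: K_e = E_initial - E_final

First find the scattered photon energy:
Initial wavelength: λ = hc/E = 3.2212 pm
Compton shift: Δλ = λ_C(1 - cos(67°)) = 1.4783 pm
Final wavelength: λ' = 3.2212 + 1.4783 = 4.6995 pm
Final photon energy: E' = hc/λ' = 263.8253 keV

Electron kinetic energy:
K_e = E - E' = 384.9000 - 263.8253 = 121.0747 keV

(Intermediate values are shown rounded; full precision is carried through to the final answer.)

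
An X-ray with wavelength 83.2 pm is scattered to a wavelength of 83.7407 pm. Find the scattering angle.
39.00°

First find the wavelength shift:
Δλ = λ' - λ = 83.7407 - 83.2 = 0.5407 pm

Using Δλ = λ_C(1 - cos θ), with λ_C = h/(m_e·c) ≈ 2.42631024 pm:
cos θ = 1 - Δλ/λ_C
cos θ = 1 - 0.5407/2.42631024
cos θ = 0.777151

θ = arccos(0.777151)
θ = 39.00°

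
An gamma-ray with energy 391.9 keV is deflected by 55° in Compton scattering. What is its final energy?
295.3196 keV

First convert energy to wavelength:
λ = hc/E, with hc ≈ 1239.842 keV·pm (i.e. 1239.842 eV·nm)

For E = 391.9 keV = 391900 eV:
λ = 1239.842 keV·pm / 391.9 keV
λ = 3.1637 pm

Calculate the Compton shift:
Δλ = λ_C(1 - cos(55°)) = 2.4263 × 0.4264
Δλ = 1.0346 pm

Final wavelength:
λ' = 3.1637 + 1.0346 = 4.1983 pm

Final energy:
E' = hc/λ' = 1239.842 / 4.1983 = 295.3196 keV

(Intermediate values are shown rounded; full precision is carried through to the final answer.)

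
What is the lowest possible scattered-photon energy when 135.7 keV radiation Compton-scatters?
88.6281 keV (at θ = 180°)

The scattered photon has minimum energy when its wavelength is maximum, i.e., when the Compton shift Δλ = λ_C(1 − cos θ) is maximum. This occurs at θ = 180° (backscattering), giving Δλ_max = 2λ_C = 4.8526 pm.

Initial wavelength: λ₀ = hc/E₀ = 9.1366 pm
Maximum final wavelength: λ'_max = λ₀ + 2λ_C = 9.1366 + 4.8526 = 13.9893 pm
Minimum final energy: E'_min = hc/λ'_max = 88.6281 keV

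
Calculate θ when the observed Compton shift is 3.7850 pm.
124.05°

From the Compton formula Δλ = λ_C(1 - cos θ), we can solve for θ:

cos θ = 1 - Δλ/λ_C

Given:
- Δλ = 3.7850 pm
- λ_C = h/(m_e·c) ≈ 2.42631024 pm

cos θ = 1 - 3.7850/2.42631024
cos θ = 1 - 1.559982
cos θ = -0.559982

θ = arccos(-0.559982)
θ = 124.05°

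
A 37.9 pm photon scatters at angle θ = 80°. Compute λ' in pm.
39.9050 pm

Using the Compton scattering formula:
λ' = λ + Δλ = λ + λ_C(1 - cos θ)

Given:
- Initial wavelength λ = 37.9 pm
- Scattering angle θ = 80°
- Compton wavelength λ_C ≈ 2.4263 pm

Calculate the shift:
Δλ = 2.4263 × (1 - cos(80°))
Δλ = 2.4263 × 0.8264
Δλ = 2.0050 pm

Final wavelength:
λ' = 37.9 + 2.0050 = 39.9050 pm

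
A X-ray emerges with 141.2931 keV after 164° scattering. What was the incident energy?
308.6998 keV

Convert final energy to wavelength (hc ≈ 1239.842 keV·pm):
λ' = hc/E' = 1239.842 / 141.2931 = 8.7750 pm

Calculate the Compton shift:
Δλ = λ_C(1 - cos(164°))
Δλ = 2.4263 × (1 - cos(164°))
Δλ = 4.7586 pm

Initial wavelength:
λ = λ' - Δλ = 8.7750 - 4.7586 = 4.0163 pm

Initial energy:
E = hc/λ = 1239.842 / 4.0163 = 308.6998 keV

(Intermediate values are shown rounded; full precision is carried through to the final answer.)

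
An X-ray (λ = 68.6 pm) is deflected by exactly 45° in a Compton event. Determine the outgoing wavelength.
69.3106 pm

Using the Compton formula: λ' = λ + λ_C(1 − cos θ)

For θ = 45°, cos θ = √2/2 (exact) ≈ 0.7071, so:
1 − cos 45° = 1 − (√2/2) ≈ 0.2929

Δλ = λ_C × 0.2929 = 2.4263 × 0.2929 = 0.7106 pm

λ' = 68.6 + 0.7106 = 69.3106 pm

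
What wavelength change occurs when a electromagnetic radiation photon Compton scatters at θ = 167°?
4.7904 pm

Using the Compton scattering formula:
Δλ = λ_C(1 - cos θ)

where λ_C = h/(m_e·c) ≈ 2.4263 pm is the Compton wavelength of an electron.

For θ = 167°:
cos(167°) = -0.9744
1 - cos(167°) = 1.9744

Δλ = 2.4263 × 1.9744
Δλ = 4.7904 pm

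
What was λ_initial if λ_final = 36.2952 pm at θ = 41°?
35.7000 pm

From λ' = λ + Δλ, we have λ = λ' - Δλ

First calculate the Compton shift:
Δλ = λ_C(1 - cos θ)
Δλ = 2.4263 × (1 - cos(41°))
Δλ = 2.4263 × 0.2453
Δλ = 0.5952 pm

Initial wavelength:
λ = λ' - Δλ
λ = 36.2952 - 0.5952
λ = 35.7000 pm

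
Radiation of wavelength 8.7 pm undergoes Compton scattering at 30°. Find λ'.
9.0251 pm

Using the Compton formula: λ' = λ + λ_C(1 − cos θ)

For θ = 30°, cos θ = √3/2 (exact) ≈ 0.8660, so:
1 − cos 30° = 1 − (√3/2) ≈ 0.1340

Δλ = λ_C × 0.1340 = 2.4263 × 0.1340 = 0.3251 pm

λ' = 8.7 + 0.3251 = 9.0251 pm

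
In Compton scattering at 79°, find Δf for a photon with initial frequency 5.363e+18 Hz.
1.820e+17 Hz (decrease)

Convert frequency to wavelength (c = 299792458 m/s):
λ₀ = c/f₀ = 299792458/5.363e+18 = 5.5900141e-11 m = 55.9001 pm

Calculate Compton shift:
Δλ = λ_C(1 - cos(79°)) = 1.9633 pm

Final wavelength:
λ' = λ₀ + Δλ = 55.9001 + 1.9633 = 57.8635 pm

Final frequency:
f' = c/λ' = 299792458/5.7863490e-11 = 5.1810297e+18 Hz

Frequency shift (decrease):
Δf = f₀ - f' = 5.363e+18 - 5.1810297e+18 = 1.820e+17 Hz

(Intermediate values are shown rounded; full precision is carried through to the final answer.)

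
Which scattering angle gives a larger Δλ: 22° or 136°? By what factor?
136° produces the larger shift by a factor of 23.612

Calculate both shifts using Δλ = λ_C(1 - cos θ):

For θ₁ = 22°:
Δλ₁ = 2.4263 × (1 - cos(22°))
Δλ₁ = 2.4263 × 0.0728
Δλ₁ = 0.1767 pm

For θ₂ = 136°:
Δλ₂ = 2.4263 × (1 - cos(136°))
Δλ₂ = 2.4263 × 1.7193
Δλ₂ = 4.1717 pm

The 136° angle produces the larger shift.
Ratio: 4.1717/0.1767 = 23.612

(Intermediate values are shown rounded; full precision is carried through to the final answer.)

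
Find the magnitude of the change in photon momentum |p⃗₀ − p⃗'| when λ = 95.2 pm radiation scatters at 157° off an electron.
1.3323e-23 kg·m/s

Photon momentum magnitude is p = h/λ.

Initial momentum:
p₀ = h/λ = 6.6261e-34/9.5200e-11 = 6.9602e-24 kg·m/s

After scattering:
λ' = λ + Δλ = 95.2 + 4.6597 = 99.8597 pm
p' = h/λ' = 6.6261e-34/9.9860e-11 = 6.6354e-24 kg·m/s

Momentum is a vector; the scattered photon's direction makes angle θ = 157° with the incident direction. The magnitude of the vector change Δp⃗ = p⃗₀ − p⃗' is found from the law of cosines:
|Δp⃗|² = p₀² + p'² − 2p₀p'cos θ
|Δp⃗|² = (6.9602e-24)² + (6.6354e-24)² − 2·6.9602e-24·6.6354e-24·cos(157°)
|Δp⃗| = 1.3323e-23 kg·m/s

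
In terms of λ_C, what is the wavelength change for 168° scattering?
1.9781 λ_C

The Compton shift formula is:
Δλ = λ_C(1 - cos θ)

Dividing both sides by λ_C:
Δλ/λ_C = 1 - cos θ

For θ = 168°:
Δλ/λ_C = 1 - cos(168°)
Δλ/λ_C = 1 - -0.9781
Δλ/λ_C = 1.9781

This means the shift is 1.9781 × λ_C = 4.7996 pm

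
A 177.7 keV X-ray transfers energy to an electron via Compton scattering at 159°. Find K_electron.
71.4457 keV

By energy conservation: K_e = E_initial - E_final

First find the scattered photon energy:
Initial wavelength: λ = hc/E = 6.9772 pm
Compton shift: Δλ = λ_C(1 - cos(159°)) = 4.6915 pm
Final wavelength: λ' = 6.9772 + 4.6915 = 11.6686 pm
Final photon energy: E' = hc/λ' = 106.2543 keV

Electron kinetic energy:
K_e = E - E' = 177.7000 - 106.2543 = 71.4457 keV

(Intermediate values are shown rounded; full precision is carried through to the final answer.)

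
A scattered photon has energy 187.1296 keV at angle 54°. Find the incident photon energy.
220.4000 keV

Convert final energy to wavelength (hc ≈ 1239.842 keV·pm):
λ' = hc/E' = 1239.842 / 187.1296 = 6.6256 pm

Calculate the Compton shift:
Δλ = λ_C(1 - cos(54°))
Δλ = 2.4263 × (1 - cos(54°))
Δλ = 1.0002 pm

Initial wavelength:
λ = λ' - Δλ = 6.6256 - 1.0002 = 5.6254 pm

Initial energy:
E = hc/λ = 1239.842 / 5.6254 = 220.4000 keV

(Intermediate values are shown rounded; full precision is carried through to the final answer.)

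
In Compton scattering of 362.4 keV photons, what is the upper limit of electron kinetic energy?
212.5487 keV

Maximum energy transfer occurs at θ = 180° (backscattering).

Initial photon: E₀ = 362.4 keV → λ₀ = 3.4212 pm

Maximum Compton shift (at 180°):
Δλ_max = 2λ_C = 2 × 2.4263 = 4.8526 pm

Final wavelength:
λ' = 3.4212 + 4.8526 = 8.2738 pm

Minimum photon energy (maximum energy to electron):
E'_min = hc/λ' = 149.8513 keV

Maximum electron kinetic energy:
K_max = E₀ - E'_min = 362.4000 - 149.8513 = 212.5487 keV

(Intermediate values are shown rounded; full precision is carried through to the final answer.)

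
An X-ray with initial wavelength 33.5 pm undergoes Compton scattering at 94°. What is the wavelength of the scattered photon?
36.0956 pm

Using the Compton scattering formula:
λ' = λ + Δλ = λ + λ_C(1 - cos θ)

Given:
- Initial wavelength λ = 33.5 pm
- Scattering angle θ = 94°
- Compton wavelength λ_C ≈ 2.4263 pm

Calculate the shift:
Δλ = 2.4263 × (1 - cos(94°))
Δλ = 2.4263 × 1.0698
Δλ = 2.5956 pm

Final wavelength:
λ' = 33.5 + 2.5956 = 36.0956 pm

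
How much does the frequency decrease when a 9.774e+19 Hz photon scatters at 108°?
4.972e+19 Hz (decrease)

Convert frequency to wavelength (c = 299792458 m/s):
λ₀ = c/f₀ = 299792458/9.774e+19 = 3.0672443e-12 m = 3.0672 pm

Calculate Compton shift:
Δλ = λ_C(1 - cos(108°)) = 3.1761 pm

Final wavelength:
λ' = λ₀ + Δλ = 3.0672 + 3.1761 = 6.2433 pm

Final frequency:
f' = c/λ' = 299792458/6.2433256e-12 = 4.8018072e+19 Hz

Frequency shift (decrease):
Δf = f₀ - f' = 9.774e+19 - 4.8018072e+19 = 4.972e+19 Hz

(Intermediate values are shown rounded; full precision is carried through to the final answer.)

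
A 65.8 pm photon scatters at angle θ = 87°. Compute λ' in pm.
68.0993 pm

Using the Compton scattering formula:
λ' = λ + Δλ = λ + λ_C(1 - cos θ)

Given:
- Initial wavelength λ = 65.8 pm
- Scattering angle θ = 87°
- Compton wavelength λ_C ≈ 2.4263 pm

Calculate the shift:
Δλ = 2.4263 × (1 - cos(87°))
Δλ = 2.4263 × 0.9477
Δλ = 2.2993 pm

Final wavelength:
λ' = 65.8 + 2.2993 = 68.0993 pm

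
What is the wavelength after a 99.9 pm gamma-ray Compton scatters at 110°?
103.1562 pm

Using the Compton scattering formula:
λ' = λ + Δλ = λ + λ_C(1 - cos θ)

Given:
- Initial wavelength λ = 99.9 pm
- Scattering angle θ = 110°
- Compton wavelength λ_C ≈ 2.4263 pm

Calculate the shift:
Δλ = 2.4263 × (1 - cos(110°))
Δλ = 2.4263 × 1.3420
Δλ = 3.2562 pm

Final wavelength:
λ' = 99.9 + 3.2562 = 103.1562 pm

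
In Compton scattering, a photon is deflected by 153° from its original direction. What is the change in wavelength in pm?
4.5882 pm

Using the Compton scattering formula:
Δλ = λ_C(1 - cos θ)

where λ_C = h/(m_e·c) ≈ 2.4263 pm is the Compton wavelength of an electron.

For θ = 153°:
cos(153°) = -0.8910
1 - cos(153°) = 1.8910

Δλ = 2.4263 × 1.8910
Δλ = 4.5882 pm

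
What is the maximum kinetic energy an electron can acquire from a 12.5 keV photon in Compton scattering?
0.5830 keV

Maximum energy transfer occurs at θ = 180° (backscattering).

Initial photon: E₀ = 12.5 keV → λ₀ = 99.1874 pm

Maximum Compton shift (at 180°):
Δλ_max = 2λ_C = 2 × 2.4263 = 4.8526 pm

Final wavelength:
λ' = 99.1874 + 4.8526 = 104.0400 pm

Minimum photon energy (maximum energy to electron):
E'_min = hc/λ' = 11.9170 keV

Maximum electron kinetic energy:
K_max = E₀ - E'_min = 12.5000 - 11.9170 = 0.5830 keV

(Intermediate values are shown rounded; full precision is carried through to the final answer.)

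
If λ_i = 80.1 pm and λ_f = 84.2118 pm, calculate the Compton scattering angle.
134.00°

First find the wavelength shift:
Δλ = λ' - λ = 84.2118 - 80.1 = 4.1118 pm

Using Δλ = λ_C(1 - cos θ), with λ_C = h/(m_e·c) ≈ 2.42631024 pm:
cos θ = 1 - Δλ/λ_C
cos θ = 1 - 4.1118/2.42631024
cos θ = -0.694672

θ = arccos(-0.694672)
θ = 134.00°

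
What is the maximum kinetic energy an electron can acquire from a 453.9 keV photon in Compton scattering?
290.4220 keV

Maximum energy transfer occurs at θ = 180° (backscattering).

Initial photon: E₀ = 453.9 keV → λ₀ = 2.7315 pm

Maximum Compton shift (at 180°):
Δλ_max = 2λ_C = 2 × 2.4263 = 4.8526 pm

Final wavelength:
λ' = 2.7315 + 4.8526 = 7.5842 pm

Minimum photon energy (maximum energy to electron):
E'_min = hc/λ' = 163.4780 keV

Maximum electron kinetic energy:
K_max = E₀ - E'_min = 453.9000 - 163.4780 = 290.4220 keV

(Intermediate values are shown rounded; full precision is carried through to the final answer.)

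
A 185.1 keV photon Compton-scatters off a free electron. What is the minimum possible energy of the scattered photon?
107.3377 keV (at θ = 180°)

The scattered photon has minimum energy when its wavelength is maximum, i.e., when the Compton shift Δλ = λ_C(1 − cos θ) is maximum. This occurs at θ = 180° (backscattering), giving Δλ_max = 2λ_C = 4.8526 pm.

Initial wavelength: λ₀ = hc/E₀ = 6.6982 pm
Maximum final wavelength: λ'_max = λ₀ + 2λ_C = 6.6982 + 4.8526 = 11.5508 pm
Minimum final energy: E'_min = hc/λ'_max = 107.3377 keV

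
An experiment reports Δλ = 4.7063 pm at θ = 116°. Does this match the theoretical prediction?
No, inconsistent

Calculate the expected shift for θ = 116°:

Δλ_expected = λ_C(1 - cos(116°))
Δλ_expected = 2.4263 × (1 - cos(116°))
Δλ_expected = 2.4263 × 1.4384
Δλ_expected = 3.4899 pm

Given shift: 4.7063 pm
Expected shift: 3.4899 pm
Difference: 1.2164 pm

The values do not match. The given shift corresponds to θ ≈ 160.0°, not 116°.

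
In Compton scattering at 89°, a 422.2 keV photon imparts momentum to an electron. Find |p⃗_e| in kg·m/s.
2.5581e-22 kg·m/s

The electron is initially at rest, so by conservation of momentum:
p⃗_e = p⃗₀ − p⃗'  (incident photon momentum minus scattered photon momentum)

Photon momentum magnitudes (p = h/λ = E/c):
λ₀ = hc/E₀ = 2.9366 pm → p₀ = h/λ₀ = 2.2564e-22 kg·m/s
Δλ = λ_C(1 − cos 89°) = 2.3840 pm
λ' = 5.3206 pm → p' = h/λ' = 1.2454e-22 kg·m/s

The scattered photon makes angle θ = 89° with the incident direction, so by the law of cosines:
|p⃗_e|² = p₀² + p'² − 2p₀p'cos θ
|p⃗_e|² = (2.2564e-22)² + (1.2454e-22)² − 2·2.2564e-22·1.2454e-22·cos(89°)
|p⃗_e| = 2.5581e-22 kg·m/s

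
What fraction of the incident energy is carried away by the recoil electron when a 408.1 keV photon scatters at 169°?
0.6128 (or 61.28%)

Calculate initial and final photon energies:

Initial: E₀ = 408.1 keV → λ₀ = 3.0381 pm
Compton shift: Δλ = 4.8080 pm
Final wavelength: λ' = 7.8461 pm
Final energy: E' = 158.0196 keV

Fractional energy loss:
(E₀ - E')/E₀ = (408.1000 - 158.0196)/408.1000
= 250.0804/408.1000
= 0.6128
= 61.28%

(Intermediate values are shown rounded; full precision is carried through to the final answer.)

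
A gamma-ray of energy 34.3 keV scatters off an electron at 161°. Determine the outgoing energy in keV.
30.3381 keV

First convert energy to wavelength:
λ = hc/E, with hc ≈ 1239.842 keV·pm (i.e. 1239.842 eV·nm)

For E = 34.3 keV = 34300 eV:
λ = 1239.842 keV·pm / 34.3 keV
λ = 36.1470 pm

Calculate the Compton shift:
Δλ = λ_C(1 - cos(161°)) = 2.4263 × 1.9455
Δλ = 4.7204 pm

Final wavelength:
λ' = 36.1470 + 4.7204 = 40.8674 pm

Final energy:
E' = hc/λ' = 1239.842 / 40.8674 = 30.3381 keV

(Intermediate values are shown rounded; full precision is carried through to the final answer.)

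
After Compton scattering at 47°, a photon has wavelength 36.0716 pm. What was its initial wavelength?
35.3000 pm

From λ' = λ + Δλ, we have λ = λ' - Δλ

First calculate the Compton shift:
Δλ = λ_C(1 - cos θ)
Δλ = 2.4263 × (1 - cos(47°))
Δλ = 2.4263 × 0.3180
Δλ = 0.7716 pm

Initial wavelength:
λ = λ' - Δλ
λ = 36.0716 - 0.7716
λ = 35.3000 pm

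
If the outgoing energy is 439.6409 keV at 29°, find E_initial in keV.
492.8001 keV

Convert final energy to wavelength (hc ≈ 1239.842 keV·pm):
λ' = hc/E' = 1239.842 / 439.6409 = 2.8201 pm

Calculate the Compton shift:
Δλ = λ_C(1 - cos(29°))
Δλ = 2.4263 × (1 - cos(29°))
Δλ = 0.3042 pm

Initial wavelength:
λ = λ' - Δλ = 2.8201 - 0.3042 = 2.5159 pm

Initial energy:
E = hc/λ = 1239.842 / 2.5159 = 492.8001 keV

(Intermediate values are shown rounded; full precision is carried through to the final answer.)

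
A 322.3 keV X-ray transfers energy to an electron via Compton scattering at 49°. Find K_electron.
57.4537 keV

By energy conservation: K_e = E_initial - E_final

First find the scattered photon energy:
Initial wavelength: λ = hc/E = 3.8469 pm
Compton shift: Δλ = λ_C(1 - cos(49°)) = 0.8345 pm
Final wavelength: λ' = 3.8469 + 0.8345 = 4.6814 pm
Final photon energy: E' = hc/λ' = 264.8463 keV

Electron kinetic energy:
K_e = E - E' = 322.3000 - 264.8463 = 57.4537 keV

(Intermediate values are shown rounded; full precision is carried through to the final answer.)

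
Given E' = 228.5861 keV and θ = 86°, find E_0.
391.5001 keV

Convert final energy to wavelength (hc ≈ 1239.842 keV·pm):
λ' = hc/E' = 1239.842 / 228.5861 = 5.4240 pm

Calculate the Compton shift:
Δλ = λ_C(1 - cos(86°))
Δλ = 2.4263 × (1 - cos(86°))
Δλ = 2.2571 pm

Initial wavelength:
λ = λ' - Δλ = 5.4240 - 2.2571 = 3.1669 pm

Initial energy:
E = hc/λ = 1239.842 / 3.1669 = 391.5001 keV

(Intermediate values are shown rounded; full precision is carried through to the final answer.)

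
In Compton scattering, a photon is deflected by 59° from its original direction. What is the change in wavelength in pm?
1.1767 pm

Using the Compton scattering formula:
Δλ = λ_C(1 - cos θ)

where λ_C = h/(m_e·c) ≈ 2.4263 pm is the Compton wavelength of an electron.

For θ = 59°:
cos(59°) = 0.5150
1 - cos(59°) = 0.4850

Δλ = 2.4263 × 0.4850
Δλ = 1.1767 pm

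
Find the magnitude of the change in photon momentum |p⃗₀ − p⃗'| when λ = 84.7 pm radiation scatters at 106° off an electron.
1.2276e-23 kg·m/s

Photon momentum magnitude is p = h/λ.

Initial momentum:
p₀ = h/λ = 6.6261e-34/8.4700e-11 = 7.8230e-24 kg·m/s

After scattering:
λ' = λ + Δλ = 84.7 + 3.0951 = 87.7951 pm
p' = h/λ' = 6.6261e-34/8.7795e-11 = 7.5472e-24 kg·m/s

Momentum is a vector; the scattered photon's direction makes angle θ = 106° with the incident direction. The magnitude of the vector change Δp⃗ = p⃗₀ − p⃗' is found from the law of cosines:
|Δp⃗|² = p₀² + p'² − 2p₀p'cos θ
|Δp⃗|² = (7.8230e-24)² + (7.5472e-24)² − 2·7.8230e-24·7.5472e-24·cos(106°)
|Δp⃗| = 1.2276e-23 kg·m/s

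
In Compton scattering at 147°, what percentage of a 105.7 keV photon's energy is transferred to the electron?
0.2755 (or 27.55%)

Calculate initial and final photon energies:

Initial: E₀ = 105.7 keV → λ₀ = 11.7298 pm
Compton shift: Δλ = 4.4612 pm
Final wavelength: λ' = 16.1910 pm
Final energy: E' = 76.5760 keV

Fractional energy loss:
(E₀ - E')/E₀ = (105.7000 - 76.5760)/105.7000
= 29.1240/105.7000
= 0.2755
= 27.55%

(Intermediate values are shown rounded; full precision is carried through to the final answer.)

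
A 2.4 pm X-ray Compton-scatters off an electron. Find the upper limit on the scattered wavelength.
7.2526 pm (at θ = 180°)

The Compton shift is Δλ = λ_C(1 − cos θ).

Since cos θ ranges from −1 to 1, the factor (1 − cos θ) ranges from 0 to 2; the maximum shift occurs at θ = 180° (backscattering):
Δλ_max = 2λ_C = 2 × 2.4263 pm = 4.8526 pm

Maximum scattered wavelength:
λ'_max = λ₀ + Δλ_max = 2.4 + 4.8526 = 7.2526 pm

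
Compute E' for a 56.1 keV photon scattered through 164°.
46.1608 keV

First convert energy to wavelength:
λ = hc/E, with hc ≈ 1239.842 keV·pm (i.e. 1239.842 eV·nm)

For E = 56.1 keV = 56100 eV:
λ = 1239.842 keV·pm / 56.1 keV
λ = 22.1006 pm

Calculate the Compton shift:
Δλ = λ_C(1 - cos(164°)) = 2.4263 × 1.9613
Δλ = 4.7586 pm

Final wavelength:
λ' = 22.1006 + 4.7586 = 26.8592 pm

Final energy:
E' = hc/λ' = 1239.842 / 26.8592 = 46.1608 keV

(Intermediate values are shown rounded; full precision is carried through to the final answer.)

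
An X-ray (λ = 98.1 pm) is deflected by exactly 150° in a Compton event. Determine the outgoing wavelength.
102.6276 pm

Using the Compton formula: λ' = λ + λ_C(1 − cos θ)

For θ = 150°, cos θ = -√3/2 (exact) ≈ -0.8660, so:
1 − cos 150° = 1 − (-√3/2) ≈ 1.8660

Δλ = λ_C × 1.8660 = 2.4263 × 1.8660 = 4.5276 pm

λ' = 98.1 + 4.5276 = 102.6276 pm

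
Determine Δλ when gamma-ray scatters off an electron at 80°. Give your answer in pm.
2.0050 pm

Using the Compton scattering formula:
Δλ = λ_C(1 - cos θ)

where λ_C = h/(m_e·c) ≈ 2.4263 pm is the Compton wavelength of an electron.

For θ = 80°:
cos(80°) = 0.1736
1 - cos(80°) = 0.8264

Δλ = 2.4263 × 0.8264
Δλ = 2.0050 pm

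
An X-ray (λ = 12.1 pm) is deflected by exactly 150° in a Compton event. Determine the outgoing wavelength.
16.6276 pm

Using the Compton formula: λ' = λ + λ_C(1 − cos θ)

For θ = 150°, cos θ = -√3/2 (exact) ≈ -0.8660, so:
1 − cos 150° = 1 − (-√3/2) ≈ 1.8660

Δλ = λ_C × 1.8660 = 2.4263 × 1.8660 = 4.5276 pm

λ' = 12.1 + 4.5276 = 16.6276 pm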